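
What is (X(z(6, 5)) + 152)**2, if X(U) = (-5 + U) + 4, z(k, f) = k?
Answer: 24649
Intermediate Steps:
X(U) = -1 + U
(X(z(6, 5)) + 152)**2 = ((-1 + 6) + 152)**2 = (5 + 152)**2 = 157**2 = 24649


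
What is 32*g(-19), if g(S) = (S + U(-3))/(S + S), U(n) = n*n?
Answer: 160/19 ≈ 8.4211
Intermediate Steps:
U(n) = n²
g(S) = (9 + S)/(2*S) (g(S) = (S + (-3)²)/(S + S) = (S + 9)/((2*S)) = (9 + S)*(1/(2*S)) = (9 + S)/(2*S))
32*g(-19) = 32*((½)*(9 - 19)/(-19)) = 32*((½)*(-1/19)*(-10)) = 32*(5/19) = 160/19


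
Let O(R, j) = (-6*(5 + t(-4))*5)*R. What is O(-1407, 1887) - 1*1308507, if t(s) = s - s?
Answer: -1097457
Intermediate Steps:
t(s) = 0
O(R, j) = -150*R (O(R, j) = (-6*(5 + 0)*5)*R = (-30*5)*R = (-6*25)*R = -150*R)
O(-1407, 1887) - 1*1308507 = -150*(-1407) - 1*1308507 = 211050 - 1308507 = -1097457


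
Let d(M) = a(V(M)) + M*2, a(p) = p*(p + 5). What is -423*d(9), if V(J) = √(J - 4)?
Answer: -9729 - 2115*√5 ≈ -14458.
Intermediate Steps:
V(J) = √(-4 + J)
a(p) = p*(5 + p)
d(M) = 2*M + √(-4 + M)*(5 + √(-4 + M)) (d(M) = √(-4 + M)*(5 + √(-4 + M)) + M*2 = √(-4 + M)*(5 + √(-4 + M)) + 2*M = 2*M + √(-4 + M)*(5 + √(-4 + M)))
-423*d(9) = -423*(-4 + 3*9 + 5*√(-4 + 9)) = -423*(-4 + 27 + 5*√5) = -423*(23 + 5*√5) = -9729 - 2115*√5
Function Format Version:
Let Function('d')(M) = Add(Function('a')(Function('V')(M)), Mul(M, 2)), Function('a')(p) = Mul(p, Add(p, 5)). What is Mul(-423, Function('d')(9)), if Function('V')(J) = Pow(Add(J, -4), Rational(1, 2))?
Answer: Add(-9729, Mul(-2115, Pow(5, Rational(1, 2)))) ≈ -14458.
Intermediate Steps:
Function('V')(J) = Pow(Add(-4, J), Rational(1, 2))
Function('a')(p) = Mul(p, Add(5, p))
Function('d')(M) = Add(Mul(2, M), Mul(Pow(Add(-4, M), Rational(1, 2)), Add(5, Pow(Add(-4, M), Rational(1, 2))))) (Function('d')(M) = Add(Mul(Pow(Add(-4, M), Rational(1, 2)), Add(5, Pow(Add(-4, M), Rational(1, 2)))), Mul(M, 2)) = Add(Mul(Pow(Add(-4, M), Rational(1, 2)), Add(5, Pow(Add(-4, M), Rational(1, 2)))), Mul(2, M)) = Add(Mul(2, M), Mul(Pow(Add(-4, M), Rational(1, 2)), Add(5, Pow(Add(-4, M), Rational(1, 2))))))
Mul(-423, Function('d')(9)) = Mul(-423, Add(-4, Mul(3, 9), Mul(5, Pow(Add(-4, 9), Rational(1, 2))))) = Mul(-423, Add(-4, 27, Mul(5, Pow(5, Rational(1, 2))))) = Mul(-423, Add(23, Mul(5, Pow(5, Rational(1, 2))))) = Add(-9729, Mul(-2115, Pow(5, Rational(1, 2))))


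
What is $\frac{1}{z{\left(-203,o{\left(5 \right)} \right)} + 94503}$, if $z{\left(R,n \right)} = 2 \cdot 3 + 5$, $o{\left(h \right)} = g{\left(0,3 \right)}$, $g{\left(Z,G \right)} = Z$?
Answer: $\frac{1}{94514} \approx 1.058 \cdot 10^{-5}$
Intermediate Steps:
$o{\left(h \right)} = 0$
$z{\left(R,n \right)} = 11$ ($z{\left(R,n \right)} = 6 + 5 = 11$)
$\frac{1}{z{\left(-203,o{\left(5 \right)} \right)} + 94503} = \frac{1}{11 + 94503} = \frac{1}{94514}$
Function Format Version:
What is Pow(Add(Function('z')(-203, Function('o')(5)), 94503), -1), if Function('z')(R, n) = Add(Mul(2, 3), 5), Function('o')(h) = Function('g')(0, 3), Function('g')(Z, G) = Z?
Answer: Rational(1, 94514) ≈ 1.0580e-5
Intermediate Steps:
Function('o')(h) = 0
Function('z')(R, n) = 11 (Function('z')(R, n) = Add(6, 5) = 11)
Pow(Add(Function('z')(-203, Function('o')(5)), 94503), -1) = Pow(Add(11, 94503), -1) = Pow(94514, -1) = Rational(1, 94514)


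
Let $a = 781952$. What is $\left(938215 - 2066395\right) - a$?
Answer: $-1910132$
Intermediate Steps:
$\left(938215 - 2066395\right) - a = \left(938215 - 2066395\right) - 781952 = -1128180 - 781952 = -1910132$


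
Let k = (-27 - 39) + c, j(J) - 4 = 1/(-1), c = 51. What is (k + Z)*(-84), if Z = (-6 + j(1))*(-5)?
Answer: 0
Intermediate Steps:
j(J) = 3 (j(J) = 4 + 1/(-1) = 4 + 1*(-1) = 4 - 1 = 3)
k = -15 (k = (-27 - 39) + 51 = -66 + 51 = -15)
Z = 15 (Z = (-6 + 3)*(-5) = -3*(-5) = 15)
(k + Z)*(-84) = (-15 + 15)*(-84) = 0*(-84) = 0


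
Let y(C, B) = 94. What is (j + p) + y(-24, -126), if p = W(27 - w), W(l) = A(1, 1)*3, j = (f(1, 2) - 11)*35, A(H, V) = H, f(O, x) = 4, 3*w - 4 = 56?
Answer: -148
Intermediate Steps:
w = 20 (w = 4/3 + (⅓)*56 = 4/3 + 56/3 = 20)
j = -245 (j = (4 - 11)*35 = -7*35 = -245)
W(l) = 3 (W(l) = 1*3 = 3)
p = 3
(j + p) + y(-24, -126) = (-245 + 3) + 94 = -242 + 94 = -148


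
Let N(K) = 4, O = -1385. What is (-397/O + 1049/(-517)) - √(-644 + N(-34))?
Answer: -1247616/716045 - 8*I*√10 ≈ -1.7424 - 25.298*I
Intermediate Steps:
(-397/O + 1049/(-517)) - √(-644 + N(-34)) = (-397/(-1385) + 1049/(-517)) - √(-644 + 4) = (-397*(-1/1385) + 1049*(-1/517)) - √(-640) = (397/1385 - 1049/517) - 8*I*√10 = -1247616/716045 - 8*I*√10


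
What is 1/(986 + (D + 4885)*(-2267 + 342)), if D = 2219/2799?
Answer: -2799/26322258136 ≈ -1.0634e-7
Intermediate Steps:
D = 2219/2799 (D = 2219*(1/2799) = 2219/2799 ≈ 0.79278)
1/(986 + (D + 4885)*(-2267 + 342)) = 1/(986 + (2219/2799 + 4885)*(-2267 + 342)) = 1/(986 + (13675334/2799)*(-1925)) = 1/(986 - 26325017950/2799) = 1/(-26322258136/2799) = -2799/26322258136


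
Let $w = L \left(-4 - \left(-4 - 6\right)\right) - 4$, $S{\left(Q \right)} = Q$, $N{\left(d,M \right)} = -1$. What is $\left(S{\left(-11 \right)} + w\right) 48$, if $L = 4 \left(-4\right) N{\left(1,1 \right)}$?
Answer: $3888$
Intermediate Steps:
$L = 16$ ($L = 4 \left(-4\right) \left(-1\right) = \left(-16\right) \left(-1\right) = 16$)
$w = 92$ ($w = 16 \left(-4 - \left(-4 - 6\right)\right) - 4 = 16 \left(-4 - -10\right) - 4 = 16 \left(-4 + 10\right) - 4 = 16 \cdot 6 - 4 = 96 - 4 = 92$)
$\left(S{\left(-11 \right)} + w\right) 48 = \left(-11 + 92\right) 48 = 81 \cdot 48 = 3888$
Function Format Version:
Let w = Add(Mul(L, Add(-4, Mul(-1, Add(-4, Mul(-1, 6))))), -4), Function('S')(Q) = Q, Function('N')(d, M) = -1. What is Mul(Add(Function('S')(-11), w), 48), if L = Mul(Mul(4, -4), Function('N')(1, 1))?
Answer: 3888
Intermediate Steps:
L = 16 (L = Mul(Mul(4, -4), -1) = Mul(-16, -1) = 16)
w = 92 (w = Add(Mul(16, Add(-4, Mul(-1, Add(-4, Mul(-1, 6))))), -4) = Add(Mul(16, Add(-4, Mul(-1, Add(-4, -6)))), -4) = Add(Mul(16, Add(-4, Mul(-1, -10))), -4) = Add(Mul(16, Add(-4, 10)), -4) = Add(Mul(16, 6), -4) = Add(96, -4) = 92)
Mul(Add(Function('S')(-11), w), 48) = Mul(Add(-11, 92), 48) = Mul(81, 48) = 3888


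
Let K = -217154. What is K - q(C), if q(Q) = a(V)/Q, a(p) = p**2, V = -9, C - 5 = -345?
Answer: -73832279/340 ≈ -2.1715e+5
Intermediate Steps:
C = -340 (C = 5 - 345 = -340)
q(Q) = 81/Q (q(Q) = (-9)**2/Q = 81/Q)
K - q(C) = -217154 - 81/(-340) = -217154 - 81*(-1)/340 = -217154 - 1*(-81/340) = -217154 + 81/340 = -73832279/340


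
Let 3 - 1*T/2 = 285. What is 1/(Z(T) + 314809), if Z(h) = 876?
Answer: 1/315685 ≈ 3.1677e-6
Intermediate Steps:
T = -564 (T = 6 - 2*285 = 6 - 570 = -564)
1/(Z(T) + 314809) = 1/(876 + 314809) = 1/315685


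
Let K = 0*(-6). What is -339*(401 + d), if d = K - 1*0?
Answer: -135939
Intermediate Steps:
K = 0
d = 0 (d = 0 - 1*0 = 0 + 0 = 0)
-339*(401 + d) = -339*(401 + 0) = -339*401 = -135939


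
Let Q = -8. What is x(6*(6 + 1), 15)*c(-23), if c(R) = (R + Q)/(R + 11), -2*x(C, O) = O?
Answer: -155/8 ≈ -19.375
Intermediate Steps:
x(C, O) = -O/2
c(R) = (-8 + R)/(11 + R) (c(R) = (R - 8)/(R + 11) = (-8 + R)/(11 + R))
x(6*(6 + 1), 15)*c(-23) = (-1/2*15)*((-8 - 23)/(11 - 23)) = -15*(-31)/(2*(-12)) = -(-5)*(-31)/8 = -15/2*31/12 = -155/8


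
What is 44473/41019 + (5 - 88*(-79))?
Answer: 25946696/3729 ≈ 6958.1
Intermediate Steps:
44473/41019 + (5 - 88*(-79)) = 44473*(1/41019) + (5 + 6952) = 4043/3729 + 6957 = 25946696/3729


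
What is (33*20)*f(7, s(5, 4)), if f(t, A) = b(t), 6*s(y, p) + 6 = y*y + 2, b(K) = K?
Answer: 4620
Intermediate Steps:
s(y, p) = -⅔ + y²/6 (s(y, p) = -1 + (y*y + 2)/6 = -1 + (y² + 2)/6 = -1 + (2 + y²)/6 = -1 + (⅓ + y²/6) = -⅔ + y²/6)
f(t, A) = t
(33*20)*f(7, s(5, 4)) = (33*20)*7 = 660*7 = 4620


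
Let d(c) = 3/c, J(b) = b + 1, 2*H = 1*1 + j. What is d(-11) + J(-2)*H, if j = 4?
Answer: -61/22 ≈ -2.7727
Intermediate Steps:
H = 5/2 (H = (1*1 + 4)/2 = (1 + 4)/2 = (1/2)*5 = 5/2 ≈ 2.5000)
J(b) = 1 + b
d(-11) + J(-2)*H = 3/(-11) + (1 - 2)*(5/2) = 3*(-1/11) - 1*5/2 = -3/11 - 5/2 = -61/22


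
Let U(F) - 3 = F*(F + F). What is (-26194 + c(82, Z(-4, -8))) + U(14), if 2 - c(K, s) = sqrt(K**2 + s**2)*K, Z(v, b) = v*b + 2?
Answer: -25797 - 164*sqrt(1970) ≈ -33076.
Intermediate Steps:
Z(v, b) = 2 + b*v (Z(v, b) = b*v + 2 = 2 + b*v)
U(F) = 3 + 2*F**2 (U(F) = 3 + F*(F + F) = 3 + F*(2*F) = 3 + 2*F**2)
c(K, s) = 2 - K*sqrt(K**2 + s**2) (c(K, s) = 2 - sqrt(K**2 + s**2)*K = 2 - K*sqrt(K**2 + s**2))
(-26194 + c(82, Z(-4, -8))) + U(14) = (-26194 + (2 - 1*82*sqrt(82**2 + (2 - 8*(-4))**2))) + (3 + 2*14**2) = (-26194 + (2 - 1*82*sqrt(6724 + (2 + 32)**2))) + (3 + 2*196) = (-26194 + (2 - 1*82*sqrt(6724 + 34**2))) + (3 + 392) = (-26194 + (2 - 1*82*sqrt(6724 + 1156))) + 395 = (-26194 + (2 - 1*82*sqrt(7880))) + 395 = (-26194 + (2 - 1*82*2*sqrt(1970))) + 395 = (-26194 + (2 - 164*sqrt(1970))) + 395 = (-26192 - 164*sqrt(1970)) + 395 = -25797 - 164*sqrt(1970)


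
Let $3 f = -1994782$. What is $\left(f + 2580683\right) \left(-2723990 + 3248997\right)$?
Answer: $\frac{3017355405869}{3} \approx 1.0058 \cdot 10^{12}$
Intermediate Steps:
$f = - \frac{1994782}{3}$ ($f = \frac{1}{3} \left(-1994782\right) = - \frac{1994782}{3} \approx -6.6493 \cdot 10^{5}$)
$\left(f + 2580683\right) \left(-2723990 + 3248997\right) = \left(- \frac{1994782}{3} + 2580683\right) \left(-2723990 + 3248997\right) = \frac{5747267}{3} \cdot 525007 = \frac{3017355405869}{3}$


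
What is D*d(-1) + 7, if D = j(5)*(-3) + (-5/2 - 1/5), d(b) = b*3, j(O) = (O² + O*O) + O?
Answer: 5101/10 ≈ 510.10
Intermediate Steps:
j(O) = O + 2*O² (j(O) = (O² + O²) + O = 2*O² + O = O + 2*O²)
d(b) = 3*b
D = -1677/10 (D = (5*(1 + 2*5))*(-3) + (-5/2 - 1/5) = (5*(1 + 10))*(-3) + (-5*½ - 1*⅕) = (5*11)*(-3) + (-5/2 - ⅕) = 55*(-3) - 27/10 = -165 - 27/10 = -1677/10 ≈ -167.70)
D*d(-1) + 7 = -5031*(-1)/10 + 7 = -1677/10*(-3) + 7 = 5031/10 + 7 = 5101/10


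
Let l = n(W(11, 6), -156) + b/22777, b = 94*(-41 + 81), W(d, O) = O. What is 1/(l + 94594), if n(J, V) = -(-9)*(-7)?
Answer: 22777/2153136347 ≈ 1.0579e-5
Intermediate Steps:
n(J, V) = -63 (n(J, V) = -1*63 = -63)
b = 3760 (b = 94*40 = 3760)
l = -1431191/22777 (l = -63 + 3760/22777 = -1431191/22777 ≈ -62.835)
1/(l + 94594) = 1/(-1431191/22777 + 94594) = 1/(2153136347/22777) = 22777/2153136347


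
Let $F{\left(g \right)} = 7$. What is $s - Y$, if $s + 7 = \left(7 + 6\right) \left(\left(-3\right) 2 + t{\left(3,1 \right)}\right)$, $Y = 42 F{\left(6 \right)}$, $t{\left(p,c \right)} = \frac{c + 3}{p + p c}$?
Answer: $- \frac{1111}{3} \approx -370.33$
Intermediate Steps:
$t{\left(p,c \right)} = \frac{3 + c}{p + c p}$
$Y = 294$ ($Y = 42 \cdot 7 = 294$)
$s = - \frac{229}{3}$ ($s = -7 + \left(7 + 6\right) \left(\left(-3\right) 2 + \frac{3 + 1}{3 \left(1 + 1\right)}\right) = -7 + 13 \left(-6 + \frac{1}{3} \cdot \frac{1}{2} \cdot 4\right) = -7 + 13 \left(-6 + \frac{2}{3}\right) = -7 + 13 \left(- \frac{16}{3}\right) = -7 - \frac{208}{3} = - \frac{229}{3} \approx -76.333$)
$s - Y = - \frac{229}{3} - 294 = - \frac{1111}{3}$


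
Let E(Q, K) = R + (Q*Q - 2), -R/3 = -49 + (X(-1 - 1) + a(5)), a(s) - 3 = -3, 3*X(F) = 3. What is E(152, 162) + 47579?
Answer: 70825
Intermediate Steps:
X(F) = 1 (X(F) = (⅓)*3 = 1)
a(s) = 0 (a(s) = 3 - 3 = 0)
R = 144 (R = -3*(-49 + (1 + 0)) = -3*(-49 + 1) = -3*(-48) = 144)
E(Q, K) = 142 + Q² (E(Q, K) = 144 + (Q*Q - 2) = 144 + (Q² - 2) = 144 + (-2 + Q²) = 142 + Q²)
E(152, 162) + 47579 = (142 + 152²) + 47579 = (142 + 23104) + 47579 = 23246 + 47579 = 70825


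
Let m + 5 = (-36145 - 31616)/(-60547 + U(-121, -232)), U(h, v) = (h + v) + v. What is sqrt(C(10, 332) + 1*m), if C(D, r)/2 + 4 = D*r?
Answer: 5*sqrt(247700460423)/30566 ≈ 81.413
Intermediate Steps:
U(h, v) = h + 2*v
C(D, r) = -8 + 2*D*r (C(D, r) = -8 + 2*(D*r) = -8 + 2*D*r)
m = -237899/61132 (m = -5 + (-36145 - 31616)/(-60547 + (-121 + 2*(-232))) = -5 - 67761/(-60547 + (-121 - 464)) = -5 - 67761/(-60547 - 585) = -5 - 67761/(-61132) = -5 - 67761*(-1/61132) = -5 + 67761/61132 = -237899/61132 ≈ -3.8916)
sqrt(C(10, 332) + 1*m) = sqrt((-8 + 2*10*332) + 1*(-237899/61132)) = sqrt((-8 + 6640) - 237899/61132) = sqrt(6632 - 237899/61132) = sqrt(405189525/61132) = 5*sqrt(247700460423)/30566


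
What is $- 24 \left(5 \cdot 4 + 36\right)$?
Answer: $-1344$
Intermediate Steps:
$- 24 \left(5 \cdot 4 + 36\right) = - 24 \left(20 + 36\right) = \left(-24\right) 56 = -1344$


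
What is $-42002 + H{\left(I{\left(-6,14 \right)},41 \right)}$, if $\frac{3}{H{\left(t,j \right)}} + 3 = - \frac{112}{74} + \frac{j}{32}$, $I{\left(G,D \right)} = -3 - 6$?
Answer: $- \frac{160745206}{3827} \approx -42003.0$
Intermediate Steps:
$I{\left(G,D \right)} = -9$ ($I{\left(G,D \right)} = -3 - 6 = -9$)
$H{\left(t,j \right)} = \frac{3}{- \frac{167}{37} + \frac{j}{32}}$ ($H{\left(t,j \right)} = \frac{3}{-3 + \left(- \frac{112}{74} + \frac{j}{32}\right)} = \frac{3}{-3 + \left(\left(-112\right) \frac{1}{74} + j \frac{1}{32}\right)} = \frac{3}{-3 + \left(- \frac{56}{37} + \frac{j}{32}\right)} = \frac{3}{- \frac{167}{37} + \frac{j}{32}}$)
$-42002 + H{\left(I{\left(-6,14 \right)},41 \right)} = -42002 + \frac{3552}{-5344 + 37 \cdot 41} = -42002 + \frac{3552}{-5344 + 1517} = -42002 + \frac{3552}{-3827} = -42002 + 3552 \left(- \frac{1}{3827}\right) = -42002 - \frac{3552}{3827} = - \frac{160745206}{3827}$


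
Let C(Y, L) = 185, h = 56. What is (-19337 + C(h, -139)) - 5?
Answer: -19157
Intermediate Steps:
(-19337 + C(h, -139)) - 5 = (-19337 + 185) - 5 = -19152 - 5 = -19157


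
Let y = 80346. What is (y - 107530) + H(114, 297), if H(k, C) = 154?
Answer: -27030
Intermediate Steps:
(y - 107530) + H(114, 297) = (80346 - 107530) + 154 = -27184 + 154 = -27030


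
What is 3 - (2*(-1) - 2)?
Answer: 7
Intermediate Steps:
3 - (2*(-1) - 2) = 3 - (-2 - 2) = 3 - 1*(-4) = 3 + 4 = 7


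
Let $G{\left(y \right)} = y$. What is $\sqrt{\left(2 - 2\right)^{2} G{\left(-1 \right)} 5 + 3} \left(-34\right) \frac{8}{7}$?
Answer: $- \frac{272 \sqrt{3}}{7} \approx -67.302$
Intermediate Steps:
$\sqrt{\left(2 - 2\right)^{2} G{\left(-1 \right)} 5 + 3} \left(-34\right) \frac{8}{7} = \sqrt{\left(2 - 2\right)^{2} \left(-1\right) 5 + 3} \left(-34\right) \frac{8}{7} = \sqrt{0^{2} \left(-1\right) 5 + 3} \left(-34\right) 8 \cdot \frac{1}{7} = \sqrt{0 \left(-1\right) 5 + 3} \left(-34\right) \frac{8}{7} = \sqrt{0 \cdot 5 + 3} \left(-34\right) \frac{8}{7} = \sqrt{0 + 3} \left(-34\right) \frac{8}{7} = \sqrt{3} \left(-34\right) \frac{8}{7} = - 34 \sqrt{3} \cdot \frac{8}{7} = - \frac{272 \sqrt{3}}{7}$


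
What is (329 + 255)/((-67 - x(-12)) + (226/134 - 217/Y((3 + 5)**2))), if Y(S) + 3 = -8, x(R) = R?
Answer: -430408/24753 ≈ -17.388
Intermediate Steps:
Y(S) = -11 (Y(S) = -3 - 8 = -11)
(329 + 255)/((-67 - x(-12)) + (226/134 - 217/Y((3 + 5)**2))) = (329 + 255)/((-67 - 1*(-12)) + (226/134 - 217/(-11))) = 584/((-67 + 12) + (226*(1/134) - 217*(-1/11))) = 584/(-55 + (113/67 + 217/11)) = 584/(-55 + 15782/737) = 584/(-24753/737) = 584*(-737/24753) = -430408/24753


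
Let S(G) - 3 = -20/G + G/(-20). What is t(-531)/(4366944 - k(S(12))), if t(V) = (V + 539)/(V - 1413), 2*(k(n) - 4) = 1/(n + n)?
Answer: -44/46691318835 ≈ -9.4236e-10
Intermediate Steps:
S(G) = 3 - 20/G - G/20 (S(G) = 3 + (-20/G + G/(-20)) = 3 + (-20/G + G*(-1/20)) = 3 + (-20/G - G/20) = 3 - 20/G - G/20)
k(n) = 4 + 1/(4*n) (k(n) = 4 + 1/(2*(n + n)) = 4 + 1/(2*((2*n))) = 4 + (1/(2*n))/2 = 4 + 1/(4*n))
t(V) = (539 + V)/(-1413 + V)
t(-531)/(4366944 - k(S(12))) = ((539 - 531)/(-1413 - 531))/(4366944 - (4 + 1/(4*(3 - 20/12 - 1/20*12)))) = (8/(-1944))/(4366944 - (4 + 1/(4*(3 - 20*1/12 - ⅗)))) = (-1/1944*8)/(4366944 - (4 + 1/(4*(3 - 5/3 - ⅗)))) = -1/(243*(4366944 - (4 + 1/(4*(11/15))))) = -1/(243*(4366944 - (4 + (¼)*(15/11)))) = -1/(243*(4366944 - (4 + 15/44))) = -1/(243*(4366944 - 1*191/44)) = -1/(243*(4366944 - 191/44)) = -1/(243*192145345/44) = -1/243*44/192145345 = -44/46691318835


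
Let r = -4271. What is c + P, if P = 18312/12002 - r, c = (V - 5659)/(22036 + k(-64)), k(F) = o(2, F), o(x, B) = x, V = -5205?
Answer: 282488248681/66125019 ≈ 4272.0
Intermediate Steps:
k(F) = 2
c = -5432/11019 (c = (-5205 - 5659)/(22036 + 2) = -10864/22038 = -10864*1/22038 = -5432/11019 ≈ -0.49297)
P = 25639427/6001 (P = 18312/12002 - 1*(-4271) = 18312*(1/12002) + 4271 = 9156/6001 + 4271 = 25639427/6001 ≈ 4272.5)
c + P = -5432/11019 + 25639427/6001 = 282488248681/66125019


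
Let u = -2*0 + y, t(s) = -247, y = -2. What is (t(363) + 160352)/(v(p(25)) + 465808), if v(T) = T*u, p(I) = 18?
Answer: 160105/465772 ≈ 0.34374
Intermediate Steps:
u = -2 (u = -2*0 - 2 = 0 - 2 = -2)
v(T) = -2*T (v(T) = T*(-2) = -2*T)
(t(363) + 160352)/(v(p(25)) + 465808) = (-247 + 160352)/(-2*18 + 465808) = 160105/(-36 + 465808) = 160105/465772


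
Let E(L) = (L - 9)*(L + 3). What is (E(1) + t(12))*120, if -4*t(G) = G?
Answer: -4200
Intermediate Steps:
E(L) = (-9 + L)*(3 + L)
t(G) = -G/4
(E(1) + t(12))*120 = ((-27 + 1² - 6*1) - ¼*12)*120 = ((-27 + 1 - 6) - 3)*120 = (-32 - 3)*120 = -35*120 = -4200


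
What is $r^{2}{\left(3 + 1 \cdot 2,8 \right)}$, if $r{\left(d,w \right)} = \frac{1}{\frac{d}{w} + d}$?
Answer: $\frac{64}{2025} \approx 0.031605$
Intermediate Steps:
$r{\left(d,w \right)} = \frac{1}{d + \frac{d}{w}}$
$r^{2}{\left(3 + 1 \cdot 2,8 \right)} = \left(\frac{8}{\left(3 + 1 \cdot 2\right) \left(1 + 8\right)}\right)^{2} = \left(\frac{8}{\left(3 + 2\right) 9}\right)^{2} = \left(8 \cdot \frac{1}{5} \cdot \frac{1}{9}\right)^{2} = \left(\frac{8}{45}\right)^{2} = \frac{64}{2025}$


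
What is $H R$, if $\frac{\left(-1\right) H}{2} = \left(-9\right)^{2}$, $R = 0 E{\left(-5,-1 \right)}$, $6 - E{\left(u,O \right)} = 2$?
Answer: $0$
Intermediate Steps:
$E{\left(u,O \right)} = 4$ ($E{\left(u,O \right)} = 6 - 2 = 4$)
$R = 0$ ($R = 0 \cdot 4 = 0$)
$H = -162$ ($H = - 2 \left(-9\right)^{2} = \left(-2\right) 81 = -162$)
$H R = \left(-162\right) 0 = 0$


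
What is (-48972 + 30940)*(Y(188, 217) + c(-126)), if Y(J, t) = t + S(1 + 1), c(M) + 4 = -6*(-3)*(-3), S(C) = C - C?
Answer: -2867088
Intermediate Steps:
S(C) = 0
c(M) = -58 (c(M) = -4 - 6*(-3)*(-3) = -4 + 18*(-3) = -4 - 54 = -58)
Y(J, t) = t (Y(J, t) = t + 0 = t)
(-48972 + 30940)*(Y(188, 217) + c(-126)) = (-48972 + 30940)*(217 - 58) = -18032*159 = -2867088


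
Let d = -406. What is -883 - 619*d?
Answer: 250431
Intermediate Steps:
-883 - 619*d = -883 - 619*(-406) = -883 + 251314 = 250431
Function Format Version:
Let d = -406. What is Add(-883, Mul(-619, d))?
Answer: 250431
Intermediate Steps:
Add(-883, Mul(-619, d)) = Add(-883, Mul(-619, -406)) = Add(-883, 251314) = 250431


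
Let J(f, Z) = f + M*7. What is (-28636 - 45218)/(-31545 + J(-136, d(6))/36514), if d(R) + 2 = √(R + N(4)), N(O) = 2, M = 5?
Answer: 2696704956/1151834231 ≈ 2.3412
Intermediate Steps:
d(R) = -2 + √(2 + R) (d(R) = -2 + √(R + 2) = -2 + √(2 + R))
J(f, Z) = 35 + f (J(f, Z) = f + 5*7 = f + 35 = 35 + f)
(-28636 - 45218)/(-31545 + J(-136, d(6))/36514) = (-28636 - 45218)/(-31545 + (35 - 136)/36514) = -73854/(-31545 - 101*1/36514) = -73854/(-31545 - 101/36514) = -73854/(-1151834231/36514) = -73854*(-36514/1151834231) = 2696704956/1151834231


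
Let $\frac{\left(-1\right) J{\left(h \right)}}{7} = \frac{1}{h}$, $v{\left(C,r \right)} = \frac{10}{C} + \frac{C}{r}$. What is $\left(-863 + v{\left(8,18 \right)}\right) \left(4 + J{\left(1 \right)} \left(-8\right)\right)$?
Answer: $- \frac{155035}{3} \approx -51678.0$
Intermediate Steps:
$J{\left(h \right)} = - \frac{7}{h}$
$\left(-863 + v{\left(8,18 \right)}\right) \left(4 + J{\left(1 \right)} \left(-8\right)\right) = \left(-863 + \left(\frac{10}{8} + \frac{8}{18}\right)\right) \left(4 + - \frac{7}{1} \left(-8\right)\right) = \left(-863 + \left(10 \cdot \frac{1}{8} + 8 \cdot \frac{1}{18}\right)\right) \left(4 + \left(-7\right) 1 \left(-8\right)\right) = \left(-863 + \left(\frac{5}{4} + \frac{4}{9}\right)\right) \left(4 - -56\right) = \left(-863 + \frac{61}{36}\right) \left(4 + 56\right) = \left(- \frac{31007}{36}\right) 60 = - \frac{155035}{3}$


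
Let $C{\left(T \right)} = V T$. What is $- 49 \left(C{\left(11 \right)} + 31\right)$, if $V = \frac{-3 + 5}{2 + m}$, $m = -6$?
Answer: $- \frac{2499}{2} \approx -1249.5$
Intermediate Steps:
$V = - \frac{1}{2}$ ($V = \frac{-3 + 5}{2 - 6} = \frac{2}{-4} = 2 \left(- \frac{1}{4}\right) = - \frac{1}{2} \approx -0.5$)
$C{\left(T \right)} = - \frac{T}{2}$
$- 49 \left(C{\left(11 \right)} + 31\right) = - 49 \left(\left(- \frac{1}{2}\right) 11 + 31\right) = - 49 \left(- \frac{11}{2} + 31\right) = \left(-49\right) \frac{51}{2} = - \frac{2499}{2}$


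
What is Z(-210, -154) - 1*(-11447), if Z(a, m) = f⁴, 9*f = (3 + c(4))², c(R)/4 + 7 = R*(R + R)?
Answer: 12667700888979928/6561 ≈ 1.9308e+12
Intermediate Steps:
c(R) = -28 + 8*R² (c(R) = -28 + 4*(R*(R + R)) = -28 + 4*(R*(2*R)) = -28 + 4*(2*R²) = -28 + 8*R²)
f = 10609/9 (f = (3 + (-28 + 8*4²))²/9 = (3 + (-28 + 8*16))²/9 = (3 + (-28 + 128))²/9 = (3 + 100)²/9 = (⅑)*103² = (⅑)*10609 = 10609/9 ≈ 1178.8)
Z(a, m) = 12667700813876161/6561 (Z(a, m) = (10609/9)⁴ = 12667700813876161/6561)
Z(-210, -154) - 1*(-11447) = 12667700813876161/6561 - 1*(-11447) = 12667700813876161/6561 + 11447 = 12667700888979928/6561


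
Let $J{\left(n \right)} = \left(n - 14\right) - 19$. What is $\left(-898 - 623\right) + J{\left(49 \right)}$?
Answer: $-1505$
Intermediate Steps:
$J{\left(n \right)} = -33 + n$ ($J{\left(n \right)} = \left(-14 + n\right) - 19 = -33 + n$)
$\left(-898 - 623\right) + J{\left(49 \right)} = \left(-898 - 623\right) + \left(-33 + 49\right) = -1521 + 16 = -1505$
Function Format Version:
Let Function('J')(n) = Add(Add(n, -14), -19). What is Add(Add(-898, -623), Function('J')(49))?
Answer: -1505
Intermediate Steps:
Function('J')(n) = Add(-33, n) (Function('J')(n) = Add(Add(-14, n), -19) = Add(-33, n))
Add(Add(-898, -623), Function('J')(49)) = Add(Add(-898, -623), Add(-33, 49)) = Add(-1521, 16) = -1505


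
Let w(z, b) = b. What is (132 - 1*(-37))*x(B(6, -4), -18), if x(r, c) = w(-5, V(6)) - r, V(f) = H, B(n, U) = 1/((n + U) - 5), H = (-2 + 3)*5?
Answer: 2704/3 ≈ 901.33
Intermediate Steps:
H = 5 (H = 1*5 = 5)
B(n, U) = 1/(-5 + U + n) (B(n, U) = 1/((U + n) - 5) = 1/(-5 + U + n))
V(f) = 5
x(r, c) = 5 - r
(132 - 1*(-37))*x(B(6, -4), -18) = (132 - 1*(-37))*(5 - 1/(-5 - 4 + 6)) = (132 + 37)*(5 - 1/(-3)) = 169*(5 - 1*(-1/3)) = 169*(5 + 1/3) = 169*(16/3) = 2704/3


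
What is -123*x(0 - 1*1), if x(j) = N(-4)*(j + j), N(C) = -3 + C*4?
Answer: -4674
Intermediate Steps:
N(C) = -3 + 4*C
x(j) = -38*j (x(j) = (-3 + 4*(-4))*(j + j) = (-3 - 16)*(2*j) = -38*j)
-123*x(0 - 1*1) = -(-4674)*(0 - 1*1) = -(-4674)*(0 - 1) = -(-4674)*(-1) = -123*38 = -4674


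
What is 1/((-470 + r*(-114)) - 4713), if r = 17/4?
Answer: -2/11335 ≈ -0.00017644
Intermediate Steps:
r = 17/4 (r = 17*(¼) = 17/4 ≈ 4.2500)
1/((-470 + r*(-114)) - 4713) = 1/((-470 + (17/4)*(-114)) - 4713) = 1/((-470 - 969/2) - 4713) = 1/(-1909/2 - 4713) = 1/(-11335/2) = -2/11335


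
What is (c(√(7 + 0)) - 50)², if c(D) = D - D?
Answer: 2500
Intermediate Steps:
c(D) = 0
(c(√(7 + 0)) - 50)² = (0 - 50)² = (-50)² = 2500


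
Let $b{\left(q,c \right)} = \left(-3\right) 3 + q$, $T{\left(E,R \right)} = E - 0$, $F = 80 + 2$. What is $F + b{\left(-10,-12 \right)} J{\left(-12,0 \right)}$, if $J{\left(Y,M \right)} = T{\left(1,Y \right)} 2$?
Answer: $44$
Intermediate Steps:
$F = 82$
$T{\left(E,R \right)} = E$ ($T{\left(E,R \right)} = E + 0 = E$)
$J{\left(Y,M \right)} = 2$ ($J{\left(Y,M \right)} = 1 \cdot 2 = 2$)
$b{\left(q,c \right)} = -9 + q$
$F + b{\left(-10,-12 \right)} J{\left(-12,0 \right)} = 82 + \left(-9 - 10\right) 2 = 82 - 38 = 44$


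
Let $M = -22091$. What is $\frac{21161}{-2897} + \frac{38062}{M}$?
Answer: $- \frac{577733265}{63997627} \approx -9.0274$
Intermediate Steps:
$\frac{21161}{-2897} + \frac{38062}{M} = \frac{21161}{-2897} + \frac{38062}{-22091} = 21161 \left(- \frac{1}{2897}\right) + 38062 \left(- \frac{1}{22091}\right) = - \frac{21161}{2897} - \frac{38062}{22091} = - \frac{577733265}{63997627}$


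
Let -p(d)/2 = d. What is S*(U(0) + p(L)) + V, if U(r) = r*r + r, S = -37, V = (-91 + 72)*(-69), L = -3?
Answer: 1089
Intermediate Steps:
V = 1311 (V = -19*(-69) = 1311)
p(d) = -2*d
U(r) = r + r² (U(r) = r² + r = r + r²)
S*(U(0) + p(L)) + V = -37*(0*(1 + 0) - 2*(-3)) + 1311 = -37*(0*1 + 6) + 1311 = -37*(0 + 6) + 1311 = -37*6 + 1311 = -222 + 1311 = 1089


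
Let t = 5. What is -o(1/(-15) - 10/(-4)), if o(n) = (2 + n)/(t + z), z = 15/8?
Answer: -532/825 ≈ -0.64485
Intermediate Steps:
z = 15/8 (z = 15*(⅛) = 15/8 ≈ 1.8750)
o(n) = 16/55 + 8*n/55 (o(n) = (2 + n)/(5 + 15/8) = (2 + n)/(55/8) = (2 + n)*(8/55) = 16/55 + 8*n/55)
-o(1/(-15) - 10/(-4)) = -(16/55 + 8*(1/(-15) - 10/(-4))/55) = -(16/55 + 8*(1*(-1/15) - 10*(-¼))/55) = -(16/55 + 8*(-1/15 + 5/2)/55) = -(16/55 + (8/55)*(73/30)) = -(16/55 + 292/825) = -1*532/825 = -532/825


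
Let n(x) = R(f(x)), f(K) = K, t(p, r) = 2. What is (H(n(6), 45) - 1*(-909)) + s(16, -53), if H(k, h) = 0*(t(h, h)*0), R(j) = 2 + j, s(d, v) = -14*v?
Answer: 1651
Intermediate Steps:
n(x) = 2 + x
H(k, h) = 0 (H(k, h) = 0*(2*0) = 0*0 = 0)
(H(n(6), 45) - 1*(-909)) + s(16, -53) = (0 - 1*(-909)) - 14*(-53) = (0 + 909) + 742 = 909 + 742 = 1651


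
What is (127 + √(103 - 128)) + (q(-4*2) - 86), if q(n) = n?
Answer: 33 + 5*I ≈ 33.0 + 5.0*I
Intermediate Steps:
(127 + √(103 - 128)) + (q(-4*2) - 86) = (127 + √(103 - 128)) + (-4*2 - 86) = (127 + √(-25)) + (-8 - 86) = (127 + 5*I) - 94 = 33 + 5*I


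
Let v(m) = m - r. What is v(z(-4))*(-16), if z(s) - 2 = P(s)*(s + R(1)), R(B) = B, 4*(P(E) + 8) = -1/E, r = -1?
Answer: -429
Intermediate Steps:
P(E) = -8 - 1/(4*E) (P(E) = -8 + (-1/E)/4 = -8 - 1/(4*E))
z(s) = 2 + (1 + s)*(-8 - 1/(4*s)) (z(s) = 2 + (-8 - 1/(4*s))*(s + 1) = 2 + (-8 - 1/(4*s))*(1 + s) = 2 + (1 + s)*(-8 - 1/(4*s)))
v(m) = 1 + m (v(m) = m - 1*(-1) = m + 1 = 1 + m)
v(z(-4))*(-16) = (1 + (1/4)*(-1 - 4*(-25 - 32*(-4)))/(-4))*(-16) = (1 + (1/4)*(-1/4)*(-1 - 4*(-25 + 128)))*(-16) = (1 + (1/4)*(-1/4)*(-1 - 4*103))*(-16) = (1 + (1/4)*(-1/4)*(-1 - 412))*(-16) = (1 + (1/4)*(-1/4)*(-413))*(-16) = (1 + 413/16)*(-16) = (429/16)*(-16) = -429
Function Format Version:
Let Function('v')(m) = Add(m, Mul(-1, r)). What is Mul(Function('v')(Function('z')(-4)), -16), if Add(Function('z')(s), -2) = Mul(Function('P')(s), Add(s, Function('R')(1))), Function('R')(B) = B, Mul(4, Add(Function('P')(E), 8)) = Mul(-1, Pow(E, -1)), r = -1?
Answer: -429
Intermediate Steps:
Function('P')(E) = Add(-8, Mul(Rational(-1, 4), Pow(E, -1))) (Function('P')(E) = Add(-8, Mul(Rational(1, 4), Mul(-1, Pow(E, -1)))) = Add(-8, Mul(Rational(-1, 4), Pow(E, -1))))
Function('z')(s) = Add(2, Mul(Add(1, s), Add(-8, Mul(Rational(-1, 4), Pow(s, -1))))) (Function('z')(s) = Add(2, Mul(Add(-8, Mul(Rational(-1, 4), Pow(s, -1))), Add(s, 1))) = Add(2, Mul(Add(-8, Mul(Rational(-1, 4), Pow(s, -1))), Add(1, s))) = Add(2, Mul(Add(1, s), Add(-8, Mul(Rational(-1, 4), Pow(s, -1))))))
Function('v')(m) = Add(1, m) (Function('v')(m) = Add(m, Mul(-1, -1)) = Add(m, 1) = Add(1, m))
Mul(Function('v')(Function('z')(-4)), -16) = Mul(Add(1, Mul(Rational(1, 4), Pow(-4, -1), Add(-1, Mul(-4, Add(-25, Mul(-32, -4)))))), -16) = Mul(Add(1, Mul(Rational(1, 4), Rational(-1, 4), Add(-1, Mul(-4, Add(-25, 128))))), -16) = Mul(Add(1, Mul(Rational(1, 4), Rational(-1, 4), Add(-1, Mul(-4, 103)))), -16) = Mul(Add(1, Mul(Rational(1, 4), Rational(-1, 4), Add(-1, -412))), -16) = Mul(Add(1, Mul(Rational(1, 4), Rational(-1, 4), -413)), -16) = Mul(Add(1, Rational(413, 16)), -16) = Mul(Rational(429, 16), -16) = -429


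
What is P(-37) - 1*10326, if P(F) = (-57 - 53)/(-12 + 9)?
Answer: -30868/3 ≈ -10289.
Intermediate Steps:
P(F) = 110/3 (P(F) = -110/(-3) = -110*(-⅓) = 110/3)
P(-37) - 1*10326 = 110/3 - 1*10326 = 110/3 - 10326 = -30868/3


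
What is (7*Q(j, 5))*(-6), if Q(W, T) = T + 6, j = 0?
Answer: -462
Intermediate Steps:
Q(W, T) = 6 + T
(7*Q(j, 5))*(-6) = (7*(6 + 5))*(-6) = (7*11)*(-6) = 77*(-6) = -462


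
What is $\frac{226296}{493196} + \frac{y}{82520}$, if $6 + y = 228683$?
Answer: $\frac{32864131903}{10174633480} \approx 3.23$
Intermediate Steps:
$y = 228677$ ($y = -6 + 228683 = 228677$)
$\frac{226296}{493196} + \frac{y}{82520} = \frac{226296}{493196} + \frac{228677}{82520} = 226296 \cdot \frac{1}{493196} + 228677 \cdot \frac{1}{82520} = \frac{56574}{123299} + \frac{228677}{82520} = \frac{32864131903}{10174633480}$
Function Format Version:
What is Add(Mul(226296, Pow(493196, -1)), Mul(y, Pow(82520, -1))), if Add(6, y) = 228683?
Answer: Rational(32864131903, 10174633480) ≈ 3.2300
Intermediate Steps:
y = 228677 (y = Add(-6, 228683) = 228677)
Add(Mul(226296, Pow(493196, -1)), Mul(y, Pow(82520, -1))) = Add(Mul(226296, Pow(493196, -1)), Mul(228677, Pow(82520, -1))) = Add(Mul(226296, Rational(1, 493196)), Mul(228677, Rational(1, 82520))) = Add(Rational(56574, 123299), Rational(228677, 82520)) = Rational(32864131903, 10174633480)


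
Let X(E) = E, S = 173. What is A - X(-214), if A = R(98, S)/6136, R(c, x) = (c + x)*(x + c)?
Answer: 1386545/6136 ≈ 225.97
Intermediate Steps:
R(c, x) = (c + x)² (R(c, x) = (c + x)*(c + x) = (c + x)²)
A = 73441/6136 (A = (98 + 173)²/6136 = 271²*(1/6136) = 73441*(1/6136) = 73441/6136 ≈ 11.969)
A - X(-214) = 73441/6136 - 1*(-214) = 73441/6136 + 214 = 1386545/6136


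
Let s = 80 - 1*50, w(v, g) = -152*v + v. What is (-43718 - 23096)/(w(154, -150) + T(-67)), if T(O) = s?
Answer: 33407/11612 ≈ 2.8769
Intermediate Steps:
w(v, g) = -151*v
s = 30 (s = 80 - 50 = 30)
T(O) = 30
(-43718 - 23096)/(w(154, -150) + T(-67)) = (-43718 - 23096)/(-151*154 + 30) = -66814/(-23254 + 30) = -66814/(-23224) = -66814*(-1/23224) = 33407/11612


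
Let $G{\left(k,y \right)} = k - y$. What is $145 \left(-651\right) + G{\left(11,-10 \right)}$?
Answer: $-94374$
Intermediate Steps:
$145 \left(-651\right) + G{\left(11,-10 \right)} = 145 \left(-651\right) + \left(11 - -10\right) = -94395 + \left(11 + 10\right) = -94395 + 21 = -94374$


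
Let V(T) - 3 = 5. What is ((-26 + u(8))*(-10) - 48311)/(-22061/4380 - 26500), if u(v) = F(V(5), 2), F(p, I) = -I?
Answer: 210375780/116092061 ≈ 1.8121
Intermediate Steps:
V(T) = 8 (V(T) = 3 + 5 = 8)
u(v) = -2 (u(v) = -1*2 = -2)
((-26 + u(8))*(-10) - 48311)/(-22061/4380 - 26500) = ((-26 - 2)*(-10) - 48311)/(-22061/4380 - 26500) = (-28*(-10) - 48311)/(-22061*1/4380 - 26500) = (280 - 48311)/(-22061/4380 - 26500) = -48031/(-116092061/4380) = -48031*(-4380/116092061) = 210375780/116092061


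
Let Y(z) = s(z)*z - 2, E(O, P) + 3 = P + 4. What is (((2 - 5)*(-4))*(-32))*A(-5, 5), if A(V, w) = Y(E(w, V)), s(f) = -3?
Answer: -3840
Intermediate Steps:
E(O, P) = 1 + P (E(O, P) = -3 + (P + 4) = -3 + (4 + P) = 1 + P)
Y(z) = -2 - 3*z (Y(z) = -3*z - 2 = -2 - 3*z)
A(V, w) = -5 - 3*V (A(V, w) = -2 - 3*(1 + V) = -2 + (-3 - 3*V) = -5 - 3*V)
(((2 - 5)*(-4))*(-32))*A(-5, 5) = (((2 - 5)*(-4))*(-32))*(-5 - 3*(-5)) = (-3*(-4)*(-32))*(-5 + 15) = (12*(-32))*10 = -384*10 = -3840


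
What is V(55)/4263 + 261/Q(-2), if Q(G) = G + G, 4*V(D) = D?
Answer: -278147/4263 ≈ -65.247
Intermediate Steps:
V(D) = D/4
Q(G) = 2*G
V(55)/4263 + 261/Q(-2) = ((1/4)*55)/4263 + 261/((2*(-2))) = (55/4)*(1/4263) + 261/(-4) = 55/17052 + 261*(-1/4) = 55/17052 - 261/4 = -278147/4263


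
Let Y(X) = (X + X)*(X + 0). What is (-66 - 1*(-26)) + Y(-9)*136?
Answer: 21992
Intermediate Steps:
Y(X) = 2*X**2 (Y(X) = (2*X)*X = 2*X**2)
(-66 - 1*(-26)) + Y(-9)*136 = (-66 - 1*(-26)) + (2*(-9)**2)*136 = (-66 + 26) + (2*81)*136 = -40 + 162*136 = -40 + 22032 = 21992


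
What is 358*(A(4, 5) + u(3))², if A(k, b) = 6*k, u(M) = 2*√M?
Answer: 210504 + 34368*√3 ≈ 2.7003e+5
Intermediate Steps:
358*(A(4, 5) + u(3))² = 358*(6*4 + 2*√3)² = 358*(24 + 2*√3)²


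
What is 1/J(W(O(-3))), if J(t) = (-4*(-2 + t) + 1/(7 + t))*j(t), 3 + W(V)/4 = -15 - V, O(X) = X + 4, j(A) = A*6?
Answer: -23/3272104 ≈ -7.0291e-6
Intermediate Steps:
j(A) = 6*A
O(X) = 4 + X
W(V) = -72 - 4*V (W(V) = -12 + 4*(-15 - V) = -12 + (-60 - 4*V) = -72 - 4*V)
J(t) = 6*t*(8 + 1/(7 + t) - 4*t) (J(t) = (-4*(-2 + t) + 1/(7 + t))*(6*t) = ((8 - 4*t) + 1/(7 + t))*(6*t) = (8 + 1/(7 + t) - 4*t)*(6*t) = 6*t*(8 + 1/(7 + t) - 4*t))
1/J(W(O(-3))) = 1/(6*(-72 - 4*(4 - 3))*(57 - 20*(-72 - 4*(4 - 3)) - 4*(-72 - 4*(4 - 3))**2)/(7 + (-72 - 4*(4 - 3)))) = 1/(6*(-72 - 4*1)*(57 - 20*(-72 - 4*1) - 4*(-72 - 4*1)**2)/(7 + (-72 - 4*1))) = 1/(6*(-72 - 4)*(57 - 20*(-72 - 4) - 4*(-72 - 4)**2)/(7 + (-72 - 4))) = 1/(6*(-76)*(57 - 20*(-76) - 4*(-76)**2)/(7 - 76)) = 1/(6*(-76)*(57 + 1520 - 4*5776)/(-69)) = 1/(6*(-76)*(-1/69)*(57 + 1520 - 23104)) = 1/(6*(-76)*(-1/69)*(-21527)) = 1/(-3272104/23) = -23/3272104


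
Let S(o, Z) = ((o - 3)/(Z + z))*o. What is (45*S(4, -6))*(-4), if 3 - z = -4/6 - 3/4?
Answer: 8640/19 ≈ 454.74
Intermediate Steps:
z = 53/12 (z = 3 - (-4/6 - 3/4) = 3 - (-4*⅙ - 3*¼) = 3 - (-⅔ - ¾) = 3 - 1*(-17/12) = 3 + 17/12 = 53/12 ≈ 4.4167)
S(o, Z) = o*(-3 + o)/(53/12 + Z) (S(o, Z) = ((o - 3)/(Z + 53/12))*o = ((-3 + o)/(53/12 + Z))*o = o*(-3 + o)/(53/12 + Z))
(45*S(4, -6))*(-4) = (45*(12*4*(-3 + 4)/(53 + 12*(-6))))*(-4) = (45*(12*4*1/(53 - 72)))*(-4) = (45*(12*4*1/(-19)))*(-4) = (45*(12*4*(-1/19)*1))*(-4) = (45*(-48/19))*(-4) = -2160/19*(-4) = 8640/19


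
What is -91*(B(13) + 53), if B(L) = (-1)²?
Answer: -4914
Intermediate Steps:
B(L) = 1
-91*(B(13) + 53) = -91*(1 + 53) = -91*54 = -4914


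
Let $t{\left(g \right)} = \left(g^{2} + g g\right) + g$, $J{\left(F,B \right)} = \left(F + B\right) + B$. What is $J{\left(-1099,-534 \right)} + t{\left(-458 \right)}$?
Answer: $416903$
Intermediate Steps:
$J{\left(F,B \right)} = F + 2 B$ ($J{\left(F,B \right)} = \left(B + F\right) + B = F + 2 B$)
$t{\left(g \right)} = g + 2 g^{2}$ ($t{\left(g \right)} = \left(g^{2} + g^{2}\right) + g = 2 g^{2} + g = g + 2 g^{2}$)
$J{\left(-1099,-534 \right)} + t{\left(-458 \right)} = \left(-1099 + 2 \left(-534\right)\right) - 458 \left(1 + 2 \left(-458\right)\right) = \left(-1099 - 1068\right) - 458 \left(1 - 916\right) = -2167 - -419070 = -2167 + 419070 = 416903$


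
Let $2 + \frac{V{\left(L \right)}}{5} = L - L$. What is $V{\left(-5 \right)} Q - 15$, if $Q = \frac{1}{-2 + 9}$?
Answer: $- \frac{115}{7} \approx -16.429$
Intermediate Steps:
$V{\left(L \right)} = -10$ ($V{\left(L \right)} = -10 + 5 \left(L - L\right) = -10 + 5 \cdot 0 = -10 + 0 = -10$)
$Q = \frac{1}{7} \approx 0.14286$
$V{\left(-5 \right)} Q - 15 = \left(-10\right) \frac{1}{7} - 15 = - \frac{10}{7} - 15 = - \frac{115}{7}$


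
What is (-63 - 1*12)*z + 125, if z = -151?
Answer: 11450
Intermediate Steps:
(-63 - 1*12)*z + 125 = (-63 - 1*12)*(-151) + 125 = (-63 - 12)*(-151) + 125 = -75*(-151) + 125 = 11325 + 125 = 11450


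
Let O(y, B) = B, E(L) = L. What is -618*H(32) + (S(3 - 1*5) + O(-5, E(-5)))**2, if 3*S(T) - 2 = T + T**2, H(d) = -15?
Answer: 83551/9 ≈ 9283.4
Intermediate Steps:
S(T) = 2/3 + T/3 + T**2/3 (S(T) = 2/3 + (T + T**2)/3 = 2/3 + (T/3 + T**2/3) = 2/3 + T/3 + T**2/3)
-618*H(32) + (S(3 - 1*5) + O(-5, E(-5)))**2 = -618*(-15) + ((2/3 + (3 - 1*5)/3 + (3 - 1*5)**2/3) - 5)**2 = 9270 + ((2/3 + (3 - 5)/3 + (3 - 5)**2/3) - 5)**2 = 9270 + ((2/3 + (1/3)*(-2) + (1/3)*(-2)**2) - 5)**2 = 9270 + ((2/3 - 2/3 + (1/3)*4) - 5)**2 = 9270 + ((2/3 - 2/3 + 4/3) - 5)**2 = 9270 + (4/3 - 5)**2 = 9270 + (-11/3)**2 = 9270 + 121/9 = 83551/9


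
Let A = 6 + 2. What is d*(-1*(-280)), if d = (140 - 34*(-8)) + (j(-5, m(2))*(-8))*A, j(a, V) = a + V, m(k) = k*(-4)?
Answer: 348320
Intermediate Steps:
m(k) = -4*k
j(a, V) = V + a
A = 8
d = 1244 (d = (140 - 34*(-8)) + ((-4*2 - 5)*(-8))*8 = (140 + 272) + ((-8 - 5)*(-8))*8 = 412 - 13*(-8)*8 = 412 + 104*8 = 412 + 832 = 1244)
d*(-1*(-280)) = 1244*(-1*(-280)) = 1244*280 = 348320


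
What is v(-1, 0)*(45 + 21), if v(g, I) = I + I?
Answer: 0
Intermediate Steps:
v(g, I) = 2*I
v(-1, 0)*(45 + 21) = (2*0)*(45 + 21) = 0*66 = 0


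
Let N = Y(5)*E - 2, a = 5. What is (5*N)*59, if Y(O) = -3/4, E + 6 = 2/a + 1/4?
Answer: 9499/16 ≈ 593.69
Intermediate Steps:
E = -107/20 (E = -6 + (2/5 + 1/4) = -6 + (2*(⅕) + 1*(¼)) = -6 + (⅖ + ¼) = -6 + 13/20 = -107/20 ≈ -5.3500)
Y(O) = -¾ (Y(O) = -3*¼ = -¾)
N = 161/80 (N = -¾*(-107/20) - 2 = 321/80 - 2 = 161/80 ≈ 2.0125)
(5*N)*59 = (5*(161/80))*59 = (161/16)*59 = 9499/16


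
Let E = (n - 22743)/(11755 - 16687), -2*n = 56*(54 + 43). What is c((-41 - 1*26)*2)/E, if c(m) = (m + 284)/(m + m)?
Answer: -184950/1705753 ≈ -0.10843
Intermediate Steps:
n = -2716 (n = -28*(54 + 43) = -28*97 = -½*5432 = -2716)
E = 25459/4932 (E = (-2716 - 22743)/(11755 - 16687) = -25459/(-4932) = -25459*(-1/4932) = 25459/4932 ≈ 5.1620)
c(m) = (284 + m)/(2*m) (c(m) = (284 + m)/((2*m)) = (284 + m)*(1/(2*m)) = (284 + m)/(2*m))
c((-41 - 1*26)*2)/E = ((284 + (-41 - 1*26)*2)/(2*(((-41 - 1*26)*2))))/(25459/4932) = ((284 + (-41 - 26)*2)/(2*(((-41 - 26)*2))))*(4932/25459) = ((284 - 67*2)/(2*((-67*2))))*(4932/25459) = ((½)*(284 - 134)/(-134))*(4932/25459) = ((½)*(-1/134)*150)*(4932/25459) = -75/134*4932/25459 = -184950/1705753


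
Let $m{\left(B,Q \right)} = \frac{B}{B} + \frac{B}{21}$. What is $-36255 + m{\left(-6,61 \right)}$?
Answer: $- \frac{253780}{7} \approx -36254.0$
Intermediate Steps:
$m{\left(B,Q \right)} = 1 + \frac{B}{21}$ ($m{\left(B,Q \right)} = 1 + B \frac{1}{21} = 1 + \frac{B}{21}$)
$-36255 + m{\left(-6,61 \right)} = -36255 + \left(1 + \frac{1}{21} \left(-6\right)\right) = -36255 + \left(1 - \frac{2}{7}\right) = -36255 + \frac{5}{7} = - \frac{253780}{7}$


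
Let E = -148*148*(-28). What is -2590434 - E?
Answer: -3203746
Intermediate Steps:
E = 613312 (E = -21904*(-28) = 613312)
-2590434 - E = -2590434 - 1*613312 = -2590434 - 613312 = -3203746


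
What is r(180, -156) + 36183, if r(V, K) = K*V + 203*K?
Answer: -23565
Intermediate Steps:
r(V, K) = 203*K + K*V
r(180, -156) + 36183 = -156*(203 + 180) + 36183 = -156*383 + 36183 = -59748 + 36183 = -23565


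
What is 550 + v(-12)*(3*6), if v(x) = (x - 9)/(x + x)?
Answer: 2263/4 ≈ 565.75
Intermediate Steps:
v(x) = (-9 + x)/(2*x) (v(x) = (-9 + x)/((2*x)) = (-9 + x)*(1/(2*x)) = (-9 + x)/(2*x))
550 + v(-12)*(3*6) = 550 + ((1/2)*(-9 - 12)/(-12))*(3*6) = 550 + ((1/2)*(-1/12)*(-21))*18 = 550 + (7/8)*18 = 550 + 63/4 = 2263/4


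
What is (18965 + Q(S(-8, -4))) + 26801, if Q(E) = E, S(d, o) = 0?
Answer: 45766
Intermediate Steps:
(18965 + Q(S(-8, -4))) + 26801 = (18965 + 0) + 26801 = 18965 + 26801 = 45766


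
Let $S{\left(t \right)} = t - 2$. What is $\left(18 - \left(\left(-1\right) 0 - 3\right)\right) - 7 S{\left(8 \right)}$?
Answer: $-21$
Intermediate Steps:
$S{\left(t \right)} = -2 + t$ ($S{\left(t \right)} = t - 2 = -2 + t$)
$\left(18 - \left(\left(-1\right) 0 - 3\right)\right) - 7 S{\left(8 \right)} = \left(18 - \left(\left(-1\right) 0 - 3\right)\right) - 7 \left(-2 + 8\right) = \left(18 - \left(0 - 3\right)\right) - 42 = \left(18 - -3\right) - 42 = \left(18 + 3\right) - 42 = 21 - 42 = -21$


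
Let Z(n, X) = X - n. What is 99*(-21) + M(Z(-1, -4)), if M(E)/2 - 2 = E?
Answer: -2081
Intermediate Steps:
M(E) = 4 + 2*E
99*(-21) + M(Z(-1, -4)) = 99*(-21) + (4 + 2*(-4 - 1*(-1))) = -2079 + (4 + 2*(-4 + 1)) = -2079 + (4 + 2*(-3)) = -2079 + (4 - 6) = -2079 - 2 = -2081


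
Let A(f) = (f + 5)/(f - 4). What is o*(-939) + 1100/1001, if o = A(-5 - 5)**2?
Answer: -302375/2548 ≈ -118.67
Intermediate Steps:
A(f) = (5 + f)/(-4 + f)
o = 25/196 (o = ((5 + (-5 - 5))/(-4 + (-5 - 5)))**2 = ((5 - 10)/(-4 - 10))**2 = (-5/(-14))**2 = (-1/14*(-5))**2 = (5/14)**2 = 25/196 ≈ 0.12755)
o*(-939) + 1100/1001 = (25/196)*(-939) + 1100/1001 = -23475/196 + 1100*(1/1001) = -23475/196 + 100/91 = -302375/2548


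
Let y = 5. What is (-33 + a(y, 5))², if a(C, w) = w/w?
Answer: 1024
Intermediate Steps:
a(C, w) = 1
(-33 + a(y, 5))² = (-33 + 1)² = (-32)² = 1024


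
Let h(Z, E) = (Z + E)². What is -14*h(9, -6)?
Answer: -126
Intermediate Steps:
h(Z, E) = (E + Z)²
-14*h(9, -6) = -14*(-6 + 9)² = -14*3² = -14*9 = -126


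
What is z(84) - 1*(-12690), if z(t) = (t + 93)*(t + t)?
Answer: 42426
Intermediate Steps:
z(t) = 2*t*(93 + t) (z(t) = (93 + t)*(2*t) = 2*t*(93 + t))
z(84) - 1*(-12690) = 2*84*(93 + 84) - 1*(-12690) = 2*84*177 + 12690 = 29736 + 12690 = 42426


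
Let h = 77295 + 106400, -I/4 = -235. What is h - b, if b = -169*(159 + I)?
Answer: 369426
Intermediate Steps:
I = 940 (I = -4*(-235) = 940)
b = -185731 (b = -169*(159 + 940) = -169*1099 = -185731)
h = 183695
h - b = 183695 - 1*(-185731) = 183695 + 185731 = 369426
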